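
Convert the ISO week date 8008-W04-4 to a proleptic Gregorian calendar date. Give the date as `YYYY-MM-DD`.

8008-01-24

ISO week 1 of 8008 is the week containing the first Thursday of 8008.
Week 4, day 4 (Thursday) lands on 8008-01-24.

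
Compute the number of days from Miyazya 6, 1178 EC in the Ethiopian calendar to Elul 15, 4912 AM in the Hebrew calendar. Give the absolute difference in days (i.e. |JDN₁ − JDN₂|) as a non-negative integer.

12280

First date → JDN 2154335; second date → JDN 2142055.
The interval is |2154335 − 2142055| = 12280 days.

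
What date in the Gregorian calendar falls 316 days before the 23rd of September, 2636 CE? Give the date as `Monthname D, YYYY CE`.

Counting 316 days back from JDN 2684105 reaches JDN 2683789, which is November 12, 2635 CE.

November 12, 2635 CE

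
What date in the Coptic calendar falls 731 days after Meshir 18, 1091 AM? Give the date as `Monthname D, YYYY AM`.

Meshir 18, 1093 AM

Counting 731 days forward from JDN 2223319 reaches JDN 2224050, which is Meshir 18, 1093 AM.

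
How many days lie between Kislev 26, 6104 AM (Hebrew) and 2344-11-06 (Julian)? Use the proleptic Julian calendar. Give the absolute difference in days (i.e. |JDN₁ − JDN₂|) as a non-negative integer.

344

First date → JDN 2577170; second date → JDN 2577514.
The interval is |2577170 − 2577514| = 344 days.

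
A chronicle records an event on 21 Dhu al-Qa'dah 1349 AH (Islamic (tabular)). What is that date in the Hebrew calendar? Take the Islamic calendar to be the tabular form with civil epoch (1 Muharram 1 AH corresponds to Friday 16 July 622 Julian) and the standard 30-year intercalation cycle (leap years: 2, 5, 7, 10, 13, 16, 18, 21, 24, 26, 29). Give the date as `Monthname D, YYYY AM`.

Nisan 22, 5691 AM

Both dates share Julian Day Number 2426441; in the Hebrew calendar that is 22 Nisan 5691 AM.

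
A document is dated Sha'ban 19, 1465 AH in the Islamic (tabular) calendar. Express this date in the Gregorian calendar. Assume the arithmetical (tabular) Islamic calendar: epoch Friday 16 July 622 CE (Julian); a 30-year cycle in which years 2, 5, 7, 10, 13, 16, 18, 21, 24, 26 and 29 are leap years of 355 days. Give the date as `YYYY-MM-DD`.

2043-07-27

Both dates share Julian Day Number 2467458; in the Gregorian calendar that is 27 July 2043 CE.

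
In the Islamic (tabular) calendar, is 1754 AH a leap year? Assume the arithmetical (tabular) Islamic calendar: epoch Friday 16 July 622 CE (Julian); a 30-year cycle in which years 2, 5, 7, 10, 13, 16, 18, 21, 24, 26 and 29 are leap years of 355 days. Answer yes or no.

Year 1754 AH is year 14 of its 30-year cycle; leap positions are 2, 5, 7, 10, 13, 16, 18, 21, 24, 26, 29, so it is a common year (354 days).

no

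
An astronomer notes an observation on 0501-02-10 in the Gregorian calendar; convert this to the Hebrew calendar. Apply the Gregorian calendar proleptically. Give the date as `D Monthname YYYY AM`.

Julian Day Number of the source date = 1904087.
Converting JDN 1904087 to the Hebrew calendar gives 4 Adar 4261 AM.

4 Adar 4261 AM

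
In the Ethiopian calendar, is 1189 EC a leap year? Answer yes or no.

1189 mod 4 = 1; in the Ethiopian calendar a year is leap when year mod 4 = 3, so it is a common year.

no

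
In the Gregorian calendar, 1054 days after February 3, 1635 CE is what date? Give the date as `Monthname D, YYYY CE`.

December 23, 1637 CE

JDN of February 3, 1635 CE = 2318265.
2318265 + 1054 = 2319319.
JDN 2319319 in the Gregorian calendar is December 23, 1637 CE.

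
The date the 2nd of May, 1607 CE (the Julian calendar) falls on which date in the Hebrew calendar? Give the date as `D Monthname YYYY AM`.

Both dates share Julian Day Number 2308136; in the Hebrew calendar that is 15 Iyar 5367 AM.

15 Iyar 5367 AM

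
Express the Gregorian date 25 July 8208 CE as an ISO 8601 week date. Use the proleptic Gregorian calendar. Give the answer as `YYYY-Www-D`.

8208-W30-1

The weekday is Monday (ISO weekday 1).
That Monday belongs to ISO week 30 of ISO year 8208.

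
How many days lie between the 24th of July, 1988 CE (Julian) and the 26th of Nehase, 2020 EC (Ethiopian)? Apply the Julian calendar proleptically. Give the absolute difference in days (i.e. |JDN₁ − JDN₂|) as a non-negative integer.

14636

First date → JDN 2447380; second date → JDN 2462016.
The interval is |2447380 − 2462016| = 14636 days.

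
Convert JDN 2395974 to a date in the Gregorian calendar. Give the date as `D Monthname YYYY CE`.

8 November 1847 CE

JDN 2451545 is 1 Jan 2000; 2395974 is −55571 days from there.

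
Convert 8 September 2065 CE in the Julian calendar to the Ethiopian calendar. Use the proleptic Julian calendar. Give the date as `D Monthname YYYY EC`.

11 Meskerem 2058 EC

Julian Day Number of the source date = 2475550.
Converting JDN 2475550 to the Ethiopian calendar gives 11 Meskerem 2058 EC.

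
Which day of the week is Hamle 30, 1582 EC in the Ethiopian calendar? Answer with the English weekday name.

Equivalently 3 August 1590 Gregorian, JDN 2302010.
2302010 ≡ 4 (mod 7); counting from Monday = 0 gives Friday.

Friday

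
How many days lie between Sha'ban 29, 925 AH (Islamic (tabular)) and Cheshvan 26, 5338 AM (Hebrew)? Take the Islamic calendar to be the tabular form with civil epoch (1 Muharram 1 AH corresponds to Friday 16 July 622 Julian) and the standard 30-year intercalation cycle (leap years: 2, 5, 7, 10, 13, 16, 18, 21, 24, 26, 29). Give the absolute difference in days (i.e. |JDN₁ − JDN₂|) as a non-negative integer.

First date → JDN 2276110; second date → JDN 2297367.
The interval is |2276110 − 2297367| = 21257 days.

21257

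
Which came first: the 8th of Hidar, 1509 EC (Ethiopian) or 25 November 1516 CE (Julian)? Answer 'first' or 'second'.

first

The two dates have Julian Day Numbers 2275085 and 2275106 respectively.
Since 2275085 < 2275106, the first date comes first.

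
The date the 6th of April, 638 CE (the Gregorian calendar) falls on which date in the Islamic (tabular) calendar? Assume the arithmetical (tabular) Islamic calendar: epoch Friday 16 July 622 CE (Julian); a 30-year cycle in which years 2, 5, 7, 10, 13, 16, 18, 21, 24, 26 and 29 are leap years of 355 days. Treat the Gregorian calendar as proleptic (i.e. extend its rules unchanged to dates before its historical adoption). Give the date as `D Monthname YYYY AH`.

Both dates share Julian Day Number 1954180; in the tabular Islamic calendar that is 12 Rabi' al-Awwal 17 AH.

12 Rabi' al-Awwal 17 AH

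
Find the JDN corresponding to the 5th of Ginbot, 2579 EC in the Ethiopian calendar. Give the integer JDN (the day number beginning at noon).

2666079

Equivalently 17 May 2587 (Gregorian).
JDN 2451545 is 1 January 2000 CE (Gregorian); the target day is +214534 days from there, so JDN = 2666079.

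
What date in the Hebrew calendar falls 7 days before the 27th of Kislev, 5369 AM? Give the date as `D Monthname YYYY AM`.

20 Kislev 5369 AM

JDN of the 27th of Kislev, 5369 AM = 2308709.
2308709 − 7 = 2308702.
JDN 2308702 in the Hebrew calendar is 20 Kislev 5369 AM.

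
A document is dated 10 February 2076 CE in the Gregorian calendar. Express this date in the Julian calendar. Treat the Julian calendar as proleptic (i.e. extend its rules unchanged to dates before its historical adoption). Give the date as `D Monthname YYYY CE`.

28 January 2076 CE

At this point the Julian calendar is 13 days behind the Gregorian.
10 February 2076 Gregorian − 13 days → 28 January 2076 Julian.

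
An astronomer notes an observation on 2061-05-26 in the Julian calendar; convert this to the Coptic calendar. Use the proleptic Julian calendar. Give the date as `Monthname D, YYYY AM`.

Paoni 1, 1777 AM

Julian Day Number of the source date = 2473984.
Converting JDN 2473984 to the Coptic calendar gives 1 Paoni 1777 AM.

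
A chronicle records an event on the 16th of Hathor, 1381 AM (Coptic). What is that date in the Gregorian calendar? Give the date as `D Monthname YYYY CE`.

Julian Day Number of the source date = 2329150.
Converting JDN 2329150 to the Gregorian calendar gives 22 November 1664 CE.

22 November 1664 CE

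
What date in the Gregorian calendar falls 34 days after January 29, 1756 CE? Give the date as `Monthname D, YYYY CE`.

March 3, 1756 CE

Counting 34 days forward from JDN 2362454 reaches JDN 2362488, which is March 3, 1756 CE.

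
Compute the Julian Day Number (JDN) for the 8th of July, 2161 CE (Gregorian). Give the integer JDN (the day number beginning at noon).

2510538

JDN 2451545 is 1 January 2000 CE (Gregorian); the target day is +58993 days from there, so JDN = 2510538.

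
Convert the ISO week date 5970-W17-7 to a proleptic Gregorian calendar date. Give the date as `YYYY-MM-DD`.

ISO week 1 of 5970 is the week containing the first Thursday of 5970.
Week 17, day 7 (Sunday) lands on 5970-04-26.

5970-04-26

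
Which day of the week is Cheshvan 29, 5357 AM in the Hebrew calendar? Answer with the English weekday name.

In the Gregorian calendar this is 20 November 1596 (JDN 2304311).
Since JDN mod 7 = 2 (0 = Monday), the day is Wednesday.

Wednesday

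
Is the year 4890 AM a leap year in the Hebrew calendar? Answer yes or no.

no

Hebrew year 4890 is year 7 of its 19-year Metonic cycle; leap years are at positions 3, 6, 8, 11, 14, 17, 19, so it is a common year (12 months).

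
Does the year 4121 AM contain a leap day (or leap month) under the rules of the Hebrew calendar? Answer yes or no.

Hebrew year 4121 is year 17 of its 19-year Metonic cycle; leap years are at positions 3, 6, 8, 11, 14, 17, 19, so it is a leap year (13 months).

yes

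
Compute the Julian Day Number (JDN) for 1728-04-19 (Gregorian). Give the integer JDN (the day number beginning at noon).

JDN 2299161 is 15 October 1582 CE (Gregorian); the target day is +53147 days from there, so JDN = 2352308.

2352308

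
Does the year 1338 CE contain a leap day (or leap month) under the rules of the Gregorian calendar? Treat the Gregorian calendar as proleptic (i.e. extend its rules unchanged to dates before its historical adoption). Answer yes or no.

1338 is not divisible by 4, so it is a common year.

no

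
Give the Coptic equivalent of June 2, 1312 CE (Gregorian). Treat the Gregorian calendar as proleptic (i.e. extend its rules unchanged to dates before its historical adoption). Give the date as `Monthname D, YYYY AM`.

Julian Day Number of the source date = 2200411.
Converting JDN 2200411 to the Coptic calendar gives 30 Pashons 1028 AM.

Pashons 30, 1028 AM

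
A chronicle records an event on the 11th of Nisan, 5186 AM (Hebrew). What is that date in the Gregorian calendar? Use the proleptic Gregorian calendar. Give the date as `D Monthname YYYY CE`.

28 March 1426 CE

Both dates share Julian Day Number 2241982; in the Gregorian calendar that is 28 March 1426 CE.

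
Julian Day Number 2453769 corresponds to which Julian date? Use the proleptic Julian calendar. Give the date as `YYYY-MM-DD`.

The Gregorian equivalent of JDN 2453769 is 2 February 2006.
In the Julian calendar that day is 2006-01-20.

2006-01-20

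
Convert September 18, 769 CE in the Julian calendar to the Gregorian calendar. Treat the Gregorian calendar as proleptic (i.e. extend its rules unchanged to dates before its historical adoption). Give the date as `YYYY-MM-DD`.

0769-09-22

The Julian–Gregorian offset here is 4 days (Julian trailing).
18 September 769 Julian + 4 days → 22 September 769 Gregorian.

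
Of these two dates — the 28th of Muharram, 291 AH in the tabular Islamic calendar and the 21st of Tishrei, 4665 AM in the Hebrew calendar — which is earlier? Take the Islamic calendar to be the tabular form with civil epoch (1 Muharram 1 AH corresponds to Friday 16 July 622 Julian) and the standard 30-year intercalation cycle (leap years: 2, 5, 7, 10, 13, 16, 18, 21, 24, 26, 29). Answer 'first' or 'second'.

First date → JDN 2051233; second date → JDN 2051520.
JDN 2051233 < JDN 2051520, so the first date is earlier.

first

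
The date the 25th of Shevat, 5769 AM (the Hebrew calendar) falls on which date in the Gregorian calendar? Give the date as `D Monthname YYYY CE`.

19 February 2009 CE

Both dates share Julian Day Number 2454882; in the Gregorian calendar that is 19 February 2009 CE.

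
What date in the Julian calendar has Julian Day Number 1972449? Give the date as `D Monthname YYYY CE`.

9 April 688 CE

JDN 1972449 is 12 April 688 in the proleptic Gregorian calendar.
In the Julian calendar that day is 9 April 688 CE.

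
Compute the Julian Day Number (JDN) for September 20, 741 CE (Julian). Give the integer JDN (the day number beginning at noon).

1991971

In the proleptic Gregorian calendar the same day is 24 September 741.
JDN 2400001 is 17 November 1858 CE (Gregorian), MJD 0; the target day is −408030 days from there, so JDN = 1991971.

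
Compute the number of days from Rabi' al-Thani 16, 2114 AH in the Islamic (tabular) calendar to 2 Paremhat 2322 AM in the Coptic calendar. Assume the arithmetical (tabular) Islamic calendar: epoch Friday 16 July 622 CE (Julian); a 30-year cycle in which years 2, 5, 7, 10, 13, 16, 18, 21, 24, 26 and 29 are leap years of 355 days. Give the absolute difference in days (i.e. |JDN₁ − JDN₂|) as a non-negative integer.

First date → JDN 2697321; second date → JDN 2672956.
The interval is |2697321 − 2672956| = 24365 days.

24365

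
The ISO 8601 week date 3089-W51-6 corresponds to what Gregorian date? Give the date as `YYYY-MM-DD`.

ISO week 1 of 3089 is the week containing the first Thursday of 3089.
Week 51, day 6 (Saturday) lands on 3089-12-21.

3089-12-21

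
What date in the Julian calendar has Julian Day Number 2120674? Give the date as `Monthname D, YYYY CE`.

JDN 2120674 is 8 February 1094 in the proleptic Gregorian calendar.
In the Julian calendar that day is February 2, 1094 CE.

February 2, 1094 CE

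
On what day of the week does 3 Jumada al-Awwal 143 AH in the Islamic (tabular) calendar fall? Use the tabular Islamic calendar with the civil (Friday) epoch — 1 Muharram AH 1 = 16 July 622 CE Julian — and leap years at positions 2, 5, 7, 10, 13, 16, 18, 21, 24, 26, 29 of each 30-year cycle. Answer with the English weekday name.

In the proleptic Gregorian calendar this is 24 August 760 (JDN 1998880).
Since JDN mod 7 = 2 (0 = Monday), the day is Wednesday.

Wednesday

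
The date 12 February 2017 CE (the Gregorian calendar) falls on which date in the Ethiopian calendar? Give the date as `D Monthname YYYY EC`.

5 Yekatit 2009 EC

Julian Day Number of the source date = 2457797.
Converting JDN 2457797 to the Ethiopian calendar gives 5 Yekatit 2009 EC.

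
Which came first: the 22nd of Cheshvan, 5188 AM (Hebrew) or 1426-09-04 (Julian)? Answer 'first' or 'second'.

Converting both to JDN: 2242585 vs 2242151; the smaller is the second.

second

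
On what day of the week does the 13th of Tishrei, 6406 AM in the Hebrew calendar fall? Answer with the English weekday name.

Thursday

In the Gregorian calendar this is 25 September 2645 (JDN 2687394).
2687394 ≡ 3 (mod 7); counting from Monday = 0 gives Thursday.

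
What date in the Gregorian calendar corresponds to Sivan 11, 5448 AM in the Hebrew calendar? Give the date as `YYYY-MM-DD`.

1688-06-09

Both dates share Julian Day Number 2337750; in the Gregorian calendar that is 9 June 1688 CE.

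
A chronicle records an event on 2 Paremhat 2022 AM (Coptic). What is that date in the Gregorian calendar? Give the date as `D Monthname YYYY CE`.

Julian Day Number of the source date = 2563381.
Converting JDN 2563381 to the Gregorian calendar gives 14 March 2306 CE.

14 March 2306 CE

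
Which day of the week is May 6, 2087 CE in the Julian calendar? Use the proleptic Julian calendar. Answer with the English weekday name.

This is JDN 2483460 (19 May 2087 Gregorian).
Since JDN mod 7 = 0 (0 = Monday), the day is Monday.

Monday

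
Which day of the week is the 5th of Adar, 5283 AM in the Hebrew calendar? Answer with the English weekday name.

Equivalently 2 March 1523 Gregorian, JDN 2277384.
Since JDN mod 7 = 4 (0 = Monday), the day is Friday.

Friday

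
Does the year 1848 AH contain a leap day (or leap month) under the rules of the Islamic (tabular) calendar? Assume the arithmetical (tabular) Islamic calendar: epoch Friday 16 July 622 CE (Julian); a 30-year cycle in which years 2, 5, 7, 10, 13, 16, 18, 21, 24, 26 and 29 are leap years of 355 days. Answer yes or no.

Year 1848 AH is year 18 of its 30-year cycle; leap positions are 2, 5, 7, 10, 13, 16, 18, 21, 24, 26, 29, so it is a leap year (355 days).

yes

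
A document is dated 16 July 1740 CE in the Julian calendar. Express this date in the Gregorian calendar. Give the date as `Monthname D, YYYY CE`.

July 27, 1740 CE

At this point the Julian calendar is 11 days behind the Gregorian.
16 July 1740 Julian + 11 days → 27 July 1740 Gregorian.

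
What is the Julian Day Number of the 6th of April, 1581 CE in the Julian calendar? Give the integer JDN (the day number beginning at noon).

Equivalently 16 April 1581 (proleptic Gregorian).
JDN 2299161 is 15 October 1582 CE (Gregorian); the target day is −547 days from there, so JDN = 2298614.

2298614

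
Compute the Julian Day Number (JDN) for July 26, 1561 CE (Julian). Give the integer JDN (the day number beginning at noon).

Equivalently 5 August 1561 (proleptic Gregorian).
JDN 2299161 is 15 October 1582 CE (Gregorian); the target day is −7741 days from there, so JDN = 2291420.

2291420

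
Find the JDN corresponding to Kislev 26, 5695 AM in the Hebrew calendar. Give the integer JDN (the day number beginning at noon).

Equivalently 3 December 1934 (Gregorian).
JDN 2400001 is 17 November 1858 CE (Gregorian), MJD 0; the target day is +27774 days from there, so JDN = 2427775.

2427775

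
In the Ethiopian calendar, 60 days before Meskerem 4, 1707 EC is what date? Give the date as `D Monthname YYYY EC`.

9 Hamle 1706 EC

Counting 60 days back from JDN 2347340 reaches JDN 2347280, which is 9 Hamle 1706 EC.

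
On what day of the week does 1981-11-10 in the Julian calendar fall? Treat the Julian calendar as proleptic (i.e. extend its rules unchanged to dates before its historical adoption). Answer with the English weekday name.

In the Gregorian calendar this is 23 November 1981 (JDN 2444932).
Since JDN mod 7 = 0 (0 = Monday), the day is Monday.

Monday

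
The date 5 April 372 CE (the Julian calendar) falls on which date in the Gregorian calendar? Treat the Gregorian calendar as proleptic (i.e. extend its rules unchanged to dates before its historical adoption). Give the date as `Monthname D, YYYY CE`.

For dates in this range the Gregorian date is 1 day ahead of the Julian.
5 April 372 Julian + 1 day → 6 April 372 Gregorian.

April 6, 372 CE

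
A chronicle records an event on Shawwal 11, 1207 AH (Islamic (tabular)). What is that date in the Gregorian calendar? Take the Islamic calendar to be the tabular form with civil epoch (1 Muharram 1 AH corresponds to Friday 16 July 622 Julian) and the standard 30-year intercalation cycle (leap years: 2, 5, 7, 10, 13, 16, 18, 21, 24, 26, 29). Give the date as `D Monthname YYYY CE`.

Julian Day Number of the source date = 2376082.
Converting JDN 2376082 to the Gregorian calendar gives 22 May 1793 CE.

22 May 1793 CE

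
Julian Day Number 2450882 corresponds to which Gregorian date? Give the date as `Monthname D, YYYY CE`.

March 9, 1998 CE

JDN 2451545 is 1 Jan 2000; 2450882 is −663 days from there.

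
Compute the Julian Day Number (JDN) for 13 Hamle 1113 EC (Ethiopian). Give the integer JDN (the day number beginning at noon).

2130691

Equivalently 14 July 1121 (proleptic Gregorian).
JDN 2299161 is 15 October 1582 CE (Gregorian); the target day is −168470 days from there, so JDN = 2130691.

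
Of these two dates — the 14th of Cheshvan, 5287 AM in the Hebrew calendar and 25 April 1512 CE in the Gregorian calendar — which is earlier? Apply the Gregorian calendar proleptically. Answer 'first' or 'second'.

second

The two dates have Julian Day Numbers 2278723 and 2273421 respectively.
Since 2273421 < 2278723, the second date comes first.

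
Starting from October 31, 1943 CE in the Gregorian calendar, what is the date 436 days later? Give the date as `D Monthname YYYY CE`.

Counting 436 days forward from JDN 2431029 reaches JDN 2431465, which is 9 January 1945 CE.

9 January 1945 CE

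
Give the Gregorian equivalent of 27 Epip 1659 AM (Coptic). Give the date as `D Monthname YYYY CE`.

Julian Day Number of the source date = 2430940.
Converting JDN 2430940 to the Gregorian calendar gives 3 August 1943 CE.

3 August 1943 CE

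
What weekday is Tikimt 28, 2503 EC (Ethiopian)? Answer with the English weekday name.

Tuesday

In the Gregorian calendar this is 11 November 2510 (JDN 2638133).
2638133 ≡ 1 (mod 7); counting from Monday = 0 gives Tuesday.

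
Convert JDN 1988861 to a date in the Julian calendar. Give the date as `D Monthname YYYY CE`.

16 March 733 CE

JDN 1988861 is 20 March 733 in the proleptic Gregorian calendar.
In the Julian calendar that day is 16 March 733 CE.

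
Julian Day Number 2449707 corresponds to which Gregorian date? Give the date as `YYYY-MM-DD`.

JDN 2451545 is 1 Jan 2000; 2449707 is −1838 days from there.

1994-12-20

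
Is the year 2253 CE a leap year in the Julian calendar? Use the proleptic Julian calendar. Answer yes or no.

no

2253 mod 4 = 1, so it is a common year in the Julian calendar.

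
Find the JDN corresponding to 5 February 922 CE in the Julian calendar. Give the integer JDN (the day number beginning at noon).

In the proleptic Gregorian calendar the same day is 10 February 922.
JDN 2451545 is 1 January 2000 CE (Gregorian); the target day is −393691 days from there, so JDN = 2057854.

2057854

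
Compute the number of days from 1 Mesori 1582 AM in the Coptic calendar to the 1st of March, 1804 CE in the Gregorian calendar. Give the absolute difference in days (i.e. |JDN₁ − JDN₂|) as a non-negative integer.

22803

First date → JDN 2402820; second date → JDN 2380017.
The interval is |2402820 − 2380017| = 22803 days.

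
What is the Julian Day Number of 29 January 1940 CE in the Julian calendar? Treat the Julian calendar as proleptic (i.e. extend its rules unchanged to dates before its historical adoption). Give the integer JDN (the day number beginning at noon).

2429671

Equivalently 11 February 1940 (Gregorian).
JDN 2299161 is 15 October 1582 CE (Gregorian); the target day is +130510 days from there, so JDN = 2429671.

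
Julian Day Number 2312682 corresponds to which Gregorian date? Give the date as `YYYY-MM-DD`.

1619-10-22

Counting from JDN 2299161 = 15 Oct 1582 gives an offset of 13521 days.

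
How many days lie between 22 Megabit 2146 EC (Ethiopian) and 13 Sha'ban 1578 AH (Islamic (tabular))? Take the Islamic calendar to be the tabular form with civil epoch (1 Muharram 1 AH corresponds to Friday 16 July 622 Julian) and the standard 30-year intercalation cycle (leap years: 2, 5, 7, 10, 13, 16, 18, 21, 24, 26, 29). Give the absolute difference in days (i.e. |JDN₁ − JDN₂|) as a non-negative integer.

First date → JDN 2507883; second date → JDN 2507495.
The interval is |2507883 − 2507495| = 388 days.

388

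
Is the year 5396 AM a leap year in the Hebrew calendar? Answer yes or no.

yes

Hebrew year 5396 is year 19 of its 19-year Metonic cycle; leap years are at positions 3, 6, 8, 11, 14, 17, 19, so it is a leap year (13 months).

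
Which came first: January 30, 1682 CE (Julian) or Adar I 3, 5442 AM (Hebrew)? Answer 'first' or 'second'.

first

The two dates have Julian Day Numbers 2335438 and 2335440 respectively.
Since 2335438 < 2335440, the first date comes first.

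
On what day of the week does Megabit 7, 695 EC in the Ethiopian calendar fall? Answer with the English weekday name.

Saturday

In the proleptic Gregorian calendar this is 7 March 703 (JDN 1977890).
JDN 1977890 mod 7 = 5, and JDN 0 was a Monday, so this is a Saturday.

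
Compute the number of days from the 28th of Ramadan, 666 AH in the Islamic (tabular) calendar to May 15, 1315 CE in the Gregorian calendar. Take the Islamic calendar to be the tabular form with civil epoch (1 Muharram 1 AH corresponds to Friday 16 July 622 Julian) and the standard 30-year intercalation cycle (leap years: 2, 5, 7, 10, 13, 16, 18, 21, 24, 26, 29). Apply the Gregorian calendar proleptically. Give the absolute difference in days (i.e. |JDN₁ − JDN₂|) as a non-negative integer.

JDN of the first date = 2184357.
JDN of the second date = 2201488.
|2201488 − 2184357| = 17131.

17131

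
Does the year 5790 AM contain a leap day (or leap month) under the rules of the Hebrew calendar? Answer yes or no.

Hebrew year 5790 is year 14 of its 19-year Metonic cycle; leap years are at positions 3, 6, 8, 11, 14, 17, 19, so it is a leap year (13 months).

yes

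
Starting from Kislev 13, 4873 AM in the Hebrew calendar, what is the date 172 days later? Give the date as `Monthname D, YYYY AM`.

Counting 172 days forward from JDN 2127554 reaches JDN 2127726, which is Sivan 8, 4873 AM.

Sivan 8, 4873 AM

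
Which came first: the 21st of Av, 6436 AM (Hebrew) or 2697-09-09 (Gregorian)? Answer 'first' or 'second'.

First date → JDN 2698683; second date → JDN 2706371.
JDN 2698683 < JDN 2706371, so the first date is earlier.

first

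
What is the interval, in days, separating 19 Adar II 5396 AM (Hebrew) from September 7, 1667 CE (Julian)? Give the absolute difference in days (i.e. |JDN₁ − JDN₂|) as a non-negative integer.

11497

JDN of the first date = 2318682.
JDN of the second date = 2330179.
|2330179 − 2318682| = 11497.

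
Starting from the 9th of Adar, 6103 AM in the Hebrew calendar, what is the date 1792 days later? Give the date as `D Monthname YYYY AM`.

28 Tevet 6108 AM

JDN of the 9th of Adar, 6103 AM = 2576887.
2576887 + 1792 = 2578679.
JDN 2578679 in the Hebrew calendar is 28 Tevet 6108 AM.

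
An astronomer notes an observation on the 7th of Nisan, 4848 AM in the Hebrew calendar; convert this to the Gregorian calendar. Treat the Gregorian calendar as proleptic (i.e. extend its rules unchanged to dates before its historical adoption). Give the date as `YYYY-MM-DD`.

Both dates share Julian Day Number 2118541; in the Gregorian calendar that is 7 April 1088 CE.

1088-04-07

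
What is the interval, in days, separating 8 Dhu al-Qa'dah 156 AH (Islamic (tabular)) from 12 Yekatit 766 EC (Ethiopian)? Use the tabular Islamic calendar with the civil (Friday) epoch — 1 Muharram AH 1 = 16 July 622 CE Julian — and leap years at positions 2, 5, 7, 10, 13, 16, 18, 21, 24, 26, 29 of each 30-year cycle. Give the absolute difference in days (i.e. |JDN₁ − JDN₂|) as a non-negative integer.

First date → JDN 2003669; second date → JDN 2003798.
The interval is |2003669 − 2003798| = 129 days.

129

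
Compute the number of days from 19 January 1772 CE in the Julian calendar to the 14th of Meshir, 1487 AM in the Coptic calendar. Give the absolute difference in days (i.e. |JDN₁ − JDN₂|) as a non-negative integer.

345

JDN of the first date = 2368299.
JDN of the second date = 2367954.
|2367954 − 2368299| = 345.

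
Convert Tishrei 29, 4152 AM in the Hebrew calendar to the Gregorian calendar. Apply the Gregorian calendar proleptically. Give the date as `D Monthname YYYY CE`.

Julian Day Number of the source date = 1864156.
Converting JDN 1864156 to the Gregorian calendar gives 14 October 391 CE.

14 October 391 CE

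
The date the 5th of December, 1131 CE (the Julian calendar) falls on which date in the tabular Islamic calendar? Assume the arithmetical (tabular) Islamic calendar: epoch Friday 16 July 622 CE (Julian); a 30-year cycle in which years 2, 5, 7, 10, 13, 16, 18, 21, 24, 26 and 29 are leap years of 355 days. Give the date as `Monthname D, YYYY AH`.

Julian Day Number of the source date = 2134494.
Converting JDN 2134494 to the tabular Islamic calendar gives 13 Muharram 526 AH.

Muharram 13, 526 AH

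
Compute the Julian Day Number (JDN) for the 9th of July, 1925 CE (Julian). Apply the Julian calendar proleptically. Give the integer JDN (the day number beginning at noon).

In the Gregorian calendar the same day is 22 July 1925.
JDN 2400001 is 17 November 1858 CE (Gregorian), MJD 0; the target day is +24353 days from there, so JDN = 2424354.

2424354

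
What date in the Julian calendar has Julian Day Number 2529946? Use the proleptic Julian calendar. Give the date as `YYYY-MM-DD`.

JDN 2529946 is 28 August 2214 in the Gregorian calendar.
In the Julian calendar that day is 2214-08-13.

2214-08-13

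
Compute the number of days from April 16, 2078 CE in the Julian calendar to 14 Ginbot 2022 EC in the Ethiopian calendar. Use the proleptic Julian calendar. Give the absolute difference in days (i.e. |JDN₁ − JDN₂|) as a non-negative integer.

17509

JDN of the first date = 2480153.
JDN of the second date = 2462644.
|2462644 − 2480153| = 17509.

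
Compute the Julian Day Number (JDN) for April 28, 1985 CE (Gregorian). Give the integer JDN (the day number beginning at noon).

JDN 2299161 is 15 October 1582 CE (Gregorian); the target day is +147023 days from there, so JDN = 2446184.

2446184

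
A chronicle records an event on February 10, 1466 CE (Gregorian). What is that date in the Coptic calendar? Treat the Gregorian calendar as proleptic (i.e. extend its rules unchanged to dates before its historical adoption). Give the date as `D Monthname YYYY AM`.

7 Meshir 1182 AM

Julian Day Number of the source date = 2256546.
Converting JDN 2256546 to the Coptic calendar gives 7 Meshir 1182 AM.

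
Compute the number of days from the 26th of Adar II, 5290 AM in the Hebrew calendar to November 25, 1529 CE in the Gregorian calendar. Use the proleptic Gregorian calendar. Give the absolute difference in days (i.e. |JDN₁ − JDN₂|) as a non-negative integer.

130

JDN of the first date = 2279974.
JDN of the second date = 2279844.
|2279844 − 2279974| = 130.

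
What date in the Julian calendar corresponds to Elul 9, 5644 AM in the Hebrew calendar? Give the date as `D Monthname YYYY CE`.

Both dates share Julian Day Number 2409419; in the Julian calendar that is 18 August 1884 CE.

18 August 1884 CE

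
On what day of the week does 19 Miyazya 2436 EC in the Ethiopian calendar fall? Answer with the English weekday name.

Equivalently 30 April 2444 Gregorian, JDN 2613833.
2613833 ≡ 5 (mod 7); counting from Monday = 0 gives Saturday.

Saturday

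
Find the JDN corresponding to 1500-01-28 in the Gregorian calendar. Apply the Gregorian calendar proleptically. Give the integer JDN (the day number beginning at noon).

JDN 2400001 is 17 November 1858 CE (Gregorian), MJD 0; the target day is −131050 days from there, so JDN = 2268951.

2268951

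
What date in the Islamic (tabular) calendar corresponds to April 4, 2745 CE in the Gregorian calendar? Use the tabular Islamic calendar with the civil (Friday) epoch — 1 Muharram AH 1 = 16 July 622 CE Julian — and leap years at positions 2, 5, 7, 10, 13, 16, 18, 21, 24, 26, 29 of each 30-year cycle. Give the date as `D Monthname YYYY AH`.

10 Dhu al-Qa'dah 2188 AH

Julian Day Number of the source date = 2723744.
Converting JDN 2723744 to the tabular Islamic calendar gives 10 Dhu al-Qa'dah 2188 AH.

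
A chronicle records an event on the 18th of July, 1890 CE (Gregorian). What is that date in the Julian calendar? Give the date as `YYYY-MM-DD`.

The Julian–Gregorian offset here is 12 days (Julian trailing).
18 July 1890 Gregorian − 12 days → 6 July 1890 Julian.

1890-07-06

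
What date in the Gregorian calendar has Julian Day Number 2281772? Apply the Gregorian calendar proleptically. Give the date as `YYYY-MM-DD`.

Counting from JDN 2299161 = 15 Oct 1582 gives an offset of -17389 days.

1535-03-07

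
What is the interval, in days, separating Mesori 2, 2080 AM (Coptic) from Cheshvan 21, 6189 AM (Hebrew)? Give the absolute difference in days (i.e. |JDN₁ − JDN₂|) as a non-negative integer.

JDN of the first date = 2584716.
JDN of the second date = 2608173.
|2608173 − 2584716| = 23457.

23457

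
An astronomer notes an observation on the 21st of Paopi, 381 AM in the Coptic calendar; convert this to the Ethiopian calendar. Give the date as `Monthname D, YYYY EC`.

Tikimt 21, 657 EC

Julian Day Number of the source date = 1963875.
Converting JDN 1963875 to the Ethiopian calendar gives 21 Tikimt 657 EC.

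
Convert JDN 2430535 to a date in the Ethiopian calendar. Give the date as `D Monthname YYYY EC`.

17 Sene 1934 EC

The Gregorian equivalent of JDN 2430535 is 24 June 1942.
In the Ethiopian calendar that day is 17 Sene 1934 EC.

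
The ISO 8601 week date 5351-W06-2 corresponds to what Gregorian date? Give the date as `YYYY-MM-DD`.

5351-02-09

ISO week 1 of 5351 is the week containing the first Thursday of 5351.
Week 6, day 2 (Tuesday) lands on 5351-02-09.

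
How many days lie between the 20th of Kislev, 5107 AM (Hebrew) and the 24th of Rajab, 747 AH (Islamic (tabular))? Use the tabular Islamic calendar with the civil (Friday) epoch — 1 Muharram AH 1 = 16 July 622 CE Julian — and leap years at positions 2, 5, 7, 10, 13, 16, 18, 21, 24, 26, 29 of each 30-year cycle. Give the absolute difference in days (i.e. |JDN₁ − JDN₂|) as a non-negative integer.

25

First date → JDN 2213023; second date → JDN 2212998.
The interval is |2213023 − 2212998| = 25 days.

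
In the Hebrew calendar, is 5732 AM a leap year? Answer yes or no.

Hebrew year 5732 is year 13 of its 19-year Metonic cycle; leap years are at positions 3, 6, 8, 11, 14, 17, 19, so it is a common year (12 months).

no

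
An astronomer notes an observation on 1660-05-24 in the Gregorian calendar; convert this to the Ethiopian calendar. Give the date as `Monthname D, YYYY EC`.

Ginbot 19, 1652 EC

Both dates share Julian Day Number 2327507; in the Ethiopian calendar that is 19 Ginbot 1652 EC.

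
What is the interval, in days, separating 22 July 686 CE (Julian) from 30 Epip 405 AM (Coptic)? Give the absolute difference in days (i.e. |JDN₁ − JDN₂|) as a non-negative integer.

First date → JDN 1971822; second date → JDN 1972920.
The interval is |1971822 − 1972920| = 1098 days.

1098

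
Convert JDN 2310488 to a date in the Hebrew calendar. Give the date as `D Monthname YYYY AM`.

4 Cheshvan 5374 AM

The Gregorian equivalent of JDN 2310488 is 19 October 1613.
In the Hebrew calendar that day is 4 Cheshvan 5374 AM.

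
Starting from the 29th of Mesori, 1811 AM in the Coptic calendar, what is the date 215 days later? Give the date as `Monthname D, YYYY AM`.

The starting date is JDN 2486490; 2486490 + 215 = 2486705.
JDN 2486705 corresponds to Paremhat 28, 1812 AM.

Paremhat 28, 1812 AM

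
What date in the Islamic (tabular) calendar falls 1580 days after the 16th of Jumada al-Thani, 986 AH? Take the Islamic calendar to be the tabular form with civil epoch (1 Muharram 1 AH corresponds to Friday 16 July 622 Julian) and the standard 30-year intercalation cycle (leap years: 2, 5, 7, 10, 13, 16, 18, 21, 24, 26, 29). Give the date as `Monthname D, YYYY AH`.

The starting date is JDN 2297654; 2297654 + 1580 = 2299234.
JDN 2299234 corresponds to Dhu al-Hijjah 1, 990 AH.

Dhu al-Hijjah 1, 990 AH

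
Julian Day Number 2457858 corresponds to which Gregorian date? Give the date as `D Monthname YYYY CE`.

14 April 2017 CE

Counting from JDN 2299161 = 15 Oct 1582 gives an offset of 158697 days.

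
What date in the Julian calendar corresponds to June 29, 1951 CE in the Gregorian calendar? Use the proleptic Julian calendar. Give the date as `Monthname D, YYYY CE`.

The Julian–Gregorian offset here is 13 days (Julian trailing).
29 June 1951 Gregorian − 13 days → 16 June 1951 Julian.

June 16, 1951 CE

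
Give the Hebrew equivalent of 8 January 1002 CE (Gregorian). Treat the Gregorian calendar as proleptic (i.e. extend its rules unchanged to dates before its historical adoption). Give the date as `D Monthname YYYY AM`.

Julian Day Number of the source date = 2087040.
Converting JDN 2087040 to the Hebrew calendar gives 15 Tevet 4762 AM.

15 Tevet 4762 AM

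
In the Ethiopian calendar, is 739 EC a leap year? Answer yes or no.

yes

739 mod 4 = 3; in the Ethiopian calendar a year is leap when year mod 4 = 3, so it is a leap year.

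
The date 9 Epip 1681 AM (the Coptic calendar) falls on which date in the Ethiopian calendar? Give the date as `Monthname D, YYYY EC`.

Hamle 9, 1957 EC

Both dates share Julian Day Number 2438958; in the Ethiopian calendar that is 9 Hamle 1957 EC.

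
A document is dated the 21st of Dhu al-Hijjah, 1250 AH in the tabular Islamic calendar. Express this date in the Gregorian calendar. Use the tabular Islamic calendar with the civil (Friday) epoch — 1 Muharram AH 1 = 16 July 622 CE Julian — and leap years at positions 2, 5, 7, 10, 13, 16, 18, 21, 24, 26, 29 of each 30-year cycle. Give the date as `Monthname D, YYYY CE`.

April 20, 1835 CE

Both dates share Julian Day Number 2391389; in the Gregorian calendar that is 20 April 1835 CE.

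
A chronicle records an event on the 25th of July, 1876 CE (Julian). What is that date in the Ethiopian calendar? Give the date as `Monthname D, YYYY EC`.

Nehase 1, 1868 EC

Both dates share Julian Day Number 2406473; in the Ethiopian calendar that is 1 Nehase 1868 EC.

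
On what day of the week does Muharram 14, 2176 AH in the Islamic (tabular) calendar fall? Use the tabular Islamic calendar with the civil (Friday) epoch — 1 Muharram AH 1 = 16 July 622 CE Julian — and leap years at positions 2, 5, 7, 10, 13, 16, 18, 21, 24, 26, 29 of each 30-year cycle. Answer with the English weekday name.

In the Gregorian calendar this is 25 October 2732 (JDN 2719200).
Since JDN mod 7 = 1 (0 = Monday), the day is Tuesday.

Tuesday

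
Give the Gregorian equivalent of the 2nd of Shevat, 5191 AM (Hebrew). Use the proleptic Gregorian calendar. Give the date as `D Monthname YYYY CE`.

25 January 1431 CE

Both dates share Julian Day Number 2243746; in the Gregorian calendar that is 25 January 1431 CE.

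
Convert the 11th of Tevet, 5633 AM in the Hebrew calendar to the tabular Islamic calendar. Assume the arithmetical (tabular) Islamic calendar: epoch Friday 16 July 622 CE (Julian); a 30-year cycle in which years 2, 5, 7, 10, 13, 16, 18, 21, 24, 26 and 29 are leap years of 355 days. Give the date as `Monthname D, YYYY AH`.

The source date corresponds to 10 January 1873 in the Gregorian calendar (JDN 2405169).
That day falls on 11 Dhu al-Qa'dah 1289 AH in the tabular Islamic calendar.

Dhu al-Qa'dah 11, 1289 AH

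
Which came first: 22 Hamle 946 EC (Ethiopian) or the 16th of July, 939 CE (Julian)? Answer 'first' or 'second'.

First date → JDN 2069703; second date → JDN 2064224.
JDN 2064224 < JDN 2069703, so the second date is earlier.

second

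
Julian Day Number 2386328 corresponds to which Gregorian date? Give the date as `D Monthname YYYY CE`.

11 June 1821 CE

JDN 2451545 is 1 Jan 2000; 2386328 is −65217 days from there.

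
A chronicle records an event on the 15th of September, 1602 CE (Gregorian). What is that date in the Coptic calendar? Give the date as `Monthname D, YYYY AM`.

Thout 8, 1319 AM

Both dates share Julian Day Number 2306436; in the Coptic calendar that is 8 Thout 1319 AM.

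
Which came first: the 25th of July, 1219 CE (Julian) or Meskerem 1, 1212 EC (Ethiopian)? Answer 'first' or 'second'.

first

The two dates have Julian Day Numbers 2166503 and 2166539 respectively.
Since 2166503 < 2166539, the first date comes first.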